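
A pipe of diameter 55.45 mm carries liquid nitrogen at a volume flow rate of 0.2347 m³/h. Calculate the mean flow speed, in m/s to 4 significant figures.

Q = 0.2347 m³/h = 0.00006519 m³/s.
v = Q/A = 0.00006519 / 0.002415 = 0.02700 m/s.

v ≈ 0.02700 m/s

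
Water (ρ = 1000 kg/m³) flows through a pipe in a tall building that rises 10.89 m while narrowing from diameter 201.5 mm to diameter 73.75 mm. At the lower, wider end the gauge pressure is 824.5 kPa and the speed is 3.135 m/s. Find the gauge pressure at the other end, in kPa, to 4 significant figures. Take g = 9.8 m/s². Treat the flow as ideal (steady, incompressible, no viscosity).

The volume flow rate is constant, so v₂ = (A₁/A₂)v₁ = (318.9/42.72)·3.135 = 23.40 m/s.
Bernoulli: P₁ + ½ρv₁² + ρg h₁ = P₂ + ½ρv₂² + ρg h₂, so P₂ = P₁ + ½ρ(v₁² − v₂²) − ρg(h₂ − h₁).
P₂ = 824500 + ½·1000·(3.135² − 23.40²) − 1000·9.8·(+10.89) = 824500 + (-268900) − (106700) = 448900 Pa.

P₂ = 448.9 kPa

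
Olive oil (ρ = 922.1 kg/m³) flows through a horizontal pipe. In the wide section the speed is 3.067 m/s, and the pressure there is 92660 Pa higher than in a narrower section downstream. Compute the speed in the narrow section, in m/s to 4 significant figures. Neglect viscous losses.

14.50 m/s

Horizontal Bernoulli: P₁ + ½ρv₁² = P₂ + ½ρv₂², so v₂² = v₁² + 2(P₁ − P₂)/ρ.
v₂ = √(3.067² + 2·92660/922.1) = √(9.406 + 201.0) = 14.50 m/s.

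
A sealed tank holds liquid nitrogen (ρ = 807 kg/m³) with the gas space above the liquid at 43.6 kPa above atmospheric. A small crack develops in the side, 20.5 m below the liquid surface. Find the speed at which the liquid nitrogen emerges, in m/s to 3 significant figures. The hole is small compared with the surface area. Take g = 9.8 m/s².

Take point 1 at the surface (v₁ ≈ 0) and point 2 at the hole (at atmospheric pressure). Bernoulli: P₁ + ρg h = P_atm + ½ρv₂².
With P₁ − P_atm = 43600 Pa, v₂ = √(2gh + 2ΔP/ρ) = √(2·9.8·20.5 + 2·43600/807) = 22.6 m/s.

v ≈ 22.6 m/s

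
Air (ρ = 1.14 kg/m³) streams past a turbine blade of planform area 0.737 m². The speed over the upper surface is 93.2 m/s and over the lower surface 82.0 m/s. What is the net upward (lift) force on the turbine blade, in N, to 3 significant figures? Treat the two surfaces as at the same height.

F ≈ 824 N

From P + ½ρv² = const at equal height, P_low − P_up = ½ρ(v_up² − v_low²).
ΔP = ½·1.14·(93.2² − 82.0²) = 1120 Pa.
Lift = ΔP · A = 1120 × 0.737 = 824 N.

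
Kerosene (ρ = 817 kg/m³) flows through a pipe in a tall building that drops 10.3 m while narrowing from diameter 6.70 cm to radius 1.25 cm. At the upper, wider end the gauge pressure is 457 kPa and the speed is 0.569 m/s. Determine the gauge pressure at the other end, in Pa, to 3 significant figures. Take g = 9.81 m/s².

P₂ ≈ 533000 Pa

The volume flow rate is constant, so v₂ = (A₁/A₂)v₁ = (35.3/4.91)·0.569 = 4.09 m/s.
Energy conservation along the streamline gives P₂ = P₁ − ½ρ(v₂² − v₁²) − ρg(h₂ − h₁).
P₂ = 457000 + ½·817·(0.569² − 4.09²) − 817·9.81·(−10.3) = 457000 + (-6690) − (-82600) = 533000 Pa.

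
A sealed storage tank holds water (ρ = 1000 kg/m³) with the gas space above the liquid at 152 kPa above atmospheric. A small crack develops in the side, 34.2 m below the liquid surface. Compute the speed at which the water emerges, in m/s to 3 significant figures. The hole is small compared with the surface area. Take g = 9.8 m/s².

Take point 1 at the surface (v₁ ≈ 0) and point 2 at the hole (at atmospheric pressure). Bernoulli: P₁ + ρg h = P_atm + ½ρv₂².
With P₁ − P_atm = 152000 Pa, v₂ = √(2gh + 2ΔP/ρ) = √(2·9.8·34.2 + 2·152000/1000) = 31.2 m/s.

v = 31.2 m/s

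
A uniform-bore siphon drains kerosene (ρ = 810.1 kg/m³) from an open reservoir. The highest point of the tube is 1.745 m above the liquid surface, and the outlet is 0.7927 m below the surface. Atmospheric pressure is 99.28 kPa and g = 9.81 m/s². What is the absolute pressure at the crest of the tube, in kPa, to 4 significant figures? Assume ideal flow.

79.11 kPa

Bernoulli surface→outlet gives ½v² = g·h_out, so v = √(2·9.81·0.7927) = 3.944 m/s.
The bore is uniform, so the speed at the crest is the same v. Bernoulli surface→crest: P_atm = P_top + ½ρv² + ρg·h_top.
P_top = 99280 − ½·810.1·3.944² − 810.1·9.81·1.745 = 79110 Pa.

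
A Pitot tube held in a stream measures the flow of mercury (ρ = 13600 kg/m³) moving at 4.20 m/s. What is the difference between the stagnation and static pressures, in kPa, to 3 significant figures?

ΔP ≈ 120 kPa

At the stagnation point the flow is brought to rest, so Bernoulli gives P_stag − P_static = ½ρv².
ΔP = ½·13600·4.20² = 120000 Pa.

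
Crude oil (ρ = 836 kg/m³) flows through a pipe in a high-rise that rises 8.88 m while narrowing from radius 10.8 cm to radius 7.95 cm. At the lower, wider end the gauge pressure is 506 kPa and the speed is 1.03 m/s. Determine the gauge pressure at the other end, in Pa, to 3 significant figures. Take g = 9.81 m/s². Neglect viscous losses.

P₂ = 432000 Pa

Continuity gives A₁v₁ = A₂v₂, so v₂ = (366 cm²)/(199 cm²) × 1.03 m/s = 1.90 m/s.
Energy conservation along the streamline gives P₂ = P₁ − ½ρ(v₂² − v₁²) − ρg(h₂ − h₁).
P₂ = 506000 + ½·836·(1.03² − 1.90²) − 836·9.81·(+8.88) = 506000 + (-1070) − (72800) = 432000 Pa.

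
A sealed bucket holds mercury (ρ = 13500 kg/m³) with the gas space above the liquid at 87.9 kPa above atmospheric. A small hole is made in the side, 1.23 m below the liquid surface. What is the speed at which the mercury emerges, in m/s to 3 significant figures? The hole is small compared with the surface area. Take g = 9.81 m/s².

6.10 m/s

Take point 1 at the surface (v₁ ≈ 0) and point 2 at the hole (at atmospheric pressure). Bernoulli: P₁ + ρg h = P_atm + ½ρv₂².
With P₁ − P_atm = 87900 Pa, v₂ = √(2gh + 2ΔP/ρ) = √(2·9.81·1.23 + 2·87900/13500) = 6.10 m/s.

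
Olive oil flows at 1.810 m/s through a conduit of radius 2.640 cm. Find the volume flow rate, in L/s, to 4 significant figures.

Q = 3.963 L/s

Q = A·v = 0.002190 m² × 1.810 m/s = 0.003963 m³/s.
Converting: 0.003963 m³/s × 1000 = 3.963 L/s.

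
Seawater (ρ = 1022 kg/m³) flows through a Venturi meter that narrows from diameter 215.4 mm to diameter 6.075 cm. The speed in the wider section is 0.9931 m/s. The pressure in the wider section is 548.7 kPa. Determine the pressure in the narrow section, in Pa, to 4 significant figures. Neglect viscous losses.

By continuity, v₂ = v₁·A₁/A₂ = 0.9931·(364.4/28.99) = 12.49 m/s.
The pipe is horizontal, so Bernoulli reduces to P₁ + ½ρv₁² = P₂ + ½ρv₂².
P₂ = P₁ − ½ρ(v₂² − v₁²) = 548700 − ½·1022·(12.49² − 0.9931²) = 548700 − 79150 = 469600 Pa.

P₂ ≈ 469600 Pa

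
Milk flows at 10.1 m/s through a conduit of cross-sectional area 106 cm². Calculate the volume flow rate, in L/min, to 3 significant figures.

Q ≈ 6420 L/min

Q = A·v = 0.0106 m² × 10.1 m/s = 0.107 m³/s.
Converting: 0.107 m³/s × 60000 = 6420 L/min.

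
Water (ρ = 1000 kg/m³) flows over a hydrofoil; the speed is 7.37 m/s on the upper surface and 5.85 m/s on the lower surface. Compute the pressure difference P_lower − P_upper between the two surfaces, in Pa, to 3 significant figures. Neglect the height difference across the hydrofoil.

ΔP ≈ 10000 Pa

The pressure is lower where the speed is higher: ΔP = ½ρ(v_up² − v_low²).
ΔP = ½·1000·(7.37² − 5.85²) = 10000 Pa.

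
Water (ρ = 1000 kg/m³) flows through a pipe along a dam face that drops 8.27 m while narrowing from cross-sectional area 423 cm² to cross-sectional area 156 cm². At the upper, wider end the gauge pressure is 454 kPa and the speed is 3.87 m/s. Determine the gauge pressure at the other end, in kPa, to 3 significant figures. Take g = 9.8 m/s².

P₂ ≈ 487 kPa

The volume flow rate is constant, so v₂ = (A₁/A₂)v₁ = (423/156)·3.87 = 10.5 m/s.
Applying Bernoulli between the two ends and solving for P₂: P₂ = P₁ + ½ρ(v₁² − v₂²) − ρgΔh.
P₂ = 454000 + ½·1000·(3.87² − 10.5²) − 1000·9.8·(−8.27) = 454000 + (-47600) − (-81000) = 487000 Pa.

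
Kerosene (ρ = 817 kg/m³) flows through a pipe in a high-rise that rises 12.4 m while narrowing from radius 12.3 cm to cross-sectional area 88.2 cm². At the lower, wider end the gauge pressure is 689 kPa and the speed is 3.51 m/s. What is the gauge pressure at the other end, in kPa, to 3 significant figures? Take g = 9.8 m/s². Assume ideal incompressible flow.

P₂ = 449 kPa

Continuity gives A₁v₁ = A₂v₂, so v₂ = (475 cm²)/(88.2 cm²) × 3.51 m/s = 18.9 m/s.
Bernoulli: P₁ + ½ρv₁² + ρg h₁ = P₂ + ½ρv₂² + ρg h₂, so P₂ = P₁ + ½ρ(v₁² − v₂²) − ρg(h₂ − h₁).
P₂ = 689000 + ½·817·(3.51² − 18.9²) − 817·9.8·(+12.4) = 689000 + (-141000) − (99300) = 449000 Pa.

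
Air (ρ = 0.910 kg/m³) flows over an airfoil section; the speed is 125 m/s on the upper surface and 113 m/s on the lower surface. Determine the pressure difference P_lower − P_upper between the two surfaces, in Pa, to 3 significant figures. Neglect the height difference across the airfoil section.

With negligible Δh, P + ½ρv² is constant, so P_low − P_up = ½ρ(v_up² − v_low²).
ΔP = ½·0.910·(125² − 113²) = 1300 Pa.

ΔP = 1300 Pa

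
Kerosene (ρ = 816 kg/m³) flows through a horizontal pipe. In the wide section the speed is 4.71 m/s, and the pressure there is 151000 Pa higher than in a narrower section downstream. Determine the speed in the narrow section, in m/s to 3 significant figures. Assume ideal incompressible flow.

v₂ ≈ 19.8 m/s

With h₁ = h₂, rearranging Bernoulli gives v₂ = √(v₁² + 2ΔP/ρ).
v₂ = √(4.71² + 2·151000/816) = √(22.2 + 370) = 19.8 m/s.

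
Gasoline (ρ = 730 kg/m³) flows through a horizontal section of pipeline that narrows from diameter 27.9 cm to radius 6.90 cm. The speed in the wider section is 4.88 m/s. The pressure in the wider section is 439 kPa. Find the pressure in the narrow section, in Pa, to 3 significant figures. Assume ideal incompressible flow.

P₂ ≈ 302000 Pa

Continuity gives A₁v₁ = A₂v₂, so v₂ = (611 cm²)/(150 cm²) × 4.88 m/s = 19.9 m/s.
The pipe is horizontal, so Bernoulli reduces to P₁ + ½ρv₁² = P₂ + ½ρv₂².
P₂ = P₁ − ½ρ(v₂² − v₁²) = 439000 − ½·730·(19.9² − 4.88²) = 439000 − 137000 = 302000 Pa.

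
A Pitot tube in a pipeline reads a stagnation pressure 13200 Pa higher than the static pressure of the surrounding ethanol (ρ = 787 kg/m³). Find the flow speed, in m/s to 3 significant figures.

v ≈ 5.79 m/s

The dynamic pressure equals the rise in static pressure at the stagnation point: ΔP = ½ρv².
v = √(2ΔP/ρ) = √(2·13200/787) = 5.79 m/s.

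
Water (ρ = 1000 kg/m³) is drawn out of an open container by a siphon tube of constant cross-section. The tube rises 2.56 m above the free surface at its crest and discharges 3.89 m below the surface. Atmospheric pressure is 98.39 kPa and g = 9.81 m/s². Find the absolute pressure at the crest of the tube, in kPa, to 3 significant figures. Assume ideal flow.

P_top = 35.1 kPa

From the surface to the outlet (both open to atmosphere, surface at rest): v = √(2g·h_out) = √(2·9.81·3.89) = 8.74 m/s.
Continuity keeps v the same throughout the tube; from surface to crest, P_atm + 0 = P_top + ½ρv² + ρg·h_top.
P_top = 98390 − ½·1000·8.74² − 1000·9.81·2.56 = 35100 Pa.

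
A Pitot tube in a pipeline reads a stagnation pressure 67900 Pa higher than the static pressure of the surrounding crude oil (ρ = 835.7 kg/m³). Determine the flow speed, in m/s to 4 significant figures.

v ≈ 12.75 m/s

The dynamic pressure equals the rise in static pressure at the stagnation point: ΔP = ½ρv².
v = √(2ΔP/ρ) = √(2·67900/835.7) = 12.75 m/s.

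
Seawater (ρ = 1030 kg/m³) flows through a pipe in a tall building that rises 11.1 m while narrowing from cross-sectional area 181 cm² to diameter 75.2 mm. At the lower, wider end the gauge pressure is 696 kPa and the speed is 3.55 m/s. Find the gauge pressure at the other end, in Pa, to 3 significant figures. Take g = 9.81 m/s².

The volume flow rate is constant, so v₂ = (A₁/A₂)v₁ = (181/44.4)·3.55 = 14.5 m/s.
Applying Bernoulli between the two ends and solving for P₂: P₂ = P₁ + ½ρ(v₁² − v₂²) − ρgΔh.
P₂ = 696000 + ½·1030·(3.55² − 14.5²) − 1030·9.81·(+11.1) = 696000 + (-101000) − (112000) = 483000 Pa.

P₂ ≈ 483000 Pa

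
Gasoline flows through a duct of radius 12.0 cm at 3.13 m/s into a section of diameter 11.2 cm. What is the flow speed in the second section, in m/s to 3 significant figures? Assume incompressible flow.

v₂ ≈ 14.4 m/s

By continuity, v₂ = v₁·A₁/A₂ = 3.13·(452/98.5) = 14.4 m/s.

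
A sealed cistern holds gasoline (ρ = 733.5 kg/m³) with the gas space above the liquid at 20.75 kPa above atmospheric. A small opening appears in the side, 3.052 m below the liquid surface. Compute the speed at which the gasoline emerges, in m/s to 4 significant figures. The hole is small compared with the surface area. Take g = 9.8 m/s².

Take point 1 at the surface (v₁ ≈ 0) and point 2 at the hole (at atmospheric pressure). Bernoulli: P₁ + ρg h = P_atm + ½ρv₂².
With P₁ − P_atm = 20750 Pa, v₂ = √(2gh + 2ΔP/ρ) = √(2·9.8·3.052 + 2·20750/733.5) = 10.79 m/s.

v ≈ 10.79 m/s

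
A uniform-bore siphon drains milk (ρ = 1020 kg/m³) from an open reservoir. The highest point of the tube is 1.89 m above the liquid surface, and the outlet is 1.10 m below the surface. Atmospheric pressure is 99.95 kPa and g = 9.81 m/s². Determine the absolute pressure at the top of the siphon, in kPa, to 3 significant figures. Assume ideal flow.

P_top = 70.0 kPa

Bernoulli surface→outlet gives ½v² = g·h_out, so v = √(2·9.81·1.10) = 4.65 m/s.
The bore is uniform, so the speed at the crest is the same v. Bernoulli surface→crest: P_atm = P_top + ½ρv² + ρg·h_top.
P_top = 99950 − ½·1020·4.65² − 1020·9.81·1.89 = 70000 Pa.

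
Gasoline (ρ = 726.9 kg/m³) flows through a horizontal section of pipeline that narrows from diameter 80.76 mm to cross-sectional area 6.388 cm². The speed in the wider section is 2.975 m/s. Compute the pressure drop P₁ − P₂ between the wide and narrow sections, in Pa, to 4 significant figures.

The volume flow rate is constant, so v₂ = (A₁/A₂)v₁ = (51.23/6.388)·2.975 = 23.86 m/s.
Along the horizontal streamline, P + ½ρv² is constant.
P₁ − P₂ = ½·726.9·(23.86² − 2.975²) = ½·726.9·560.3 = 203600 Pa.

ΔP = 203600 Pa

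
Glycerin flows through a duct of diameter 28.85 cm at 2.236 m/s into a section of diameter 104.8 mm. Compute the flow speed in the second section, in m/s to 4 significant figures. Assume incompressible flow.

16.94 m/s

Mass conservation (A₁v₁ = A₂v₂) gives v₂ = 2.236 × 653.7/86.26 = 16.94 m/s.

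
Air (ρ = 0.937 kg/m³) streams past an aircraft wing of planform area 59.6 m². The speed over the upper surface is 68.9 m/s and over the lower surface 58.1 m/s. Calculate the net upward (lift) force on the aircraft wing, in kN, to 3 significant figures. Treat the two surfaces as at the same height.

F ≈ 38.3 kN

With equal heights on the two surfaces, Bernoulli gives P_lower − P_upper = ½ρ(v_upper² − v_lower²).
ΔP = ½·0.937·(68.9² − 58.1²) = 643 Pa.
Lift = ΔP · A = 643 × 59.6 = 38300 N.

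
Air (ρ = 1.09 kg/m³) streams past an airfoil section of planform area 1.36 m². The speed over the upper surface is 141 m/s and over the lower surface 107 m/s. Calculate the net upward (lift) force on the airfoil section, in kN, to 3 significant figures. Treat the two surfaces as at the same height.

From P + ½ρv² = const at equal height, P_low − P_up = ½ρ(v_up² − v_low²).
ΔP = ½·1.09·(141² − 107²) = 4600 Pa.
Lift = ΔP · A = 4600 × 1.36 = 6250 N.

F = 6.25 kN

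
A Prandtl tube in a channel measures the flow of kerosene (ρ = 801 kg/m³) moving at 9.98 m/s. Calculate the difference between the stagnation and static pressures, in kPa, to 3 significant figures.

ΔP = 39.9 kPa

The dynamic pressure equals the rise in static pressure at the stagnation point: ΔP = ½ρv².
ΔP = ½·801·9.98² = 39900 Pa.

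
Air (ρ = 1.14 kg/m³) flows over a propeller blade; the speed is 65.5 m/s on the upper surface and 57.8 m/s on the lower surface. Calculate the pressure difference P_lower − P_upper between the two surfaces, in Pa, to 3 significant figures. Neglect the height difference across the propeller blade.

ΔP = 541 Pa

The pressure is lower where the speed is higher: ΔP = ½ρ(v_up² − v_low²).
ΔP = ½·1.14·(65.5² − 57.8²) = 541 Pa.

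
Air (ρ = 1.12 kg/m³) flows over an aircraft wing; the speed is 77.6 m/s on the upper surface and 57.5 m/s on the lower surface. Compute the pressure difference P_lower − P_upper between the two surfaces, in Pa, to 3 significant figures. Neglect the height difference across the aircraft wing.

The pressure is lower where the speed is higher: ΔP = ½ρ(v_up² − v_low²).
ΔP = ½·1.12·(77.6² − 57.5²) = 1520 Pa.

ΔP ≈ 1520 Pa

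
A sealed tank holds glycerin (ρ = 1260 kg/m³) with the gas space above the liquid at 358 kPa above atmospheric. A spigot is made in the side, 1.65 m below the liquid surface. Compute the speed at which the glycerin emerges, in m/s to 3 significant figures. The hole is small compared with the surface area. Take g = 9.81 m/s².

Take point 1 at the surface (v₁ ≈ 0) and point 2 at the hole (at atmospheric pressure). Bernoulli: P₁ + ρg h = P_atm + ½ρv₂².
With P₁ − P_atm = 358000 Pa, v₂ = √(2gh + 2ΔP/ρ) = √(2·9.81·1.65 + 2·358000/1260) = 24.5 m/s.

24.5 m/s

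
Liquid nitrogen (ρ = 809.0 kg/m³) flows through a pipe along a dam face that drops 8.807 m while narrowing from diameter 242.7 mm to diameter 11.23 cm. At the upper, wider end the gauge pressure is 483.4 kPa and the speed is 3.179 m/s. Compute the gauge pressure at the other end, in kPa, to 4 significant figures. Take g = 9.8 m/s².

468.1 kPa

Mass conservation (A₁v₁ = A₂v₂) gives v₂ = 3.179 × 462.6/99.05 = 14.85 m/s.
Bernoulli: P₁ + ½ρv₁² + ρg h₁ = P₂ + ½ρv₂² + ρg h₂, so P₂ = P₁ + ½ρ(v₁² − v₂²) − ρg(h₂ − h₁).
P₂ = 483400 + ½·809.0·(3.179² − 14.85²) − 809.0·9.8·(−8.807) = 483400 + (-85090) − (-69820) = 468100 Pa.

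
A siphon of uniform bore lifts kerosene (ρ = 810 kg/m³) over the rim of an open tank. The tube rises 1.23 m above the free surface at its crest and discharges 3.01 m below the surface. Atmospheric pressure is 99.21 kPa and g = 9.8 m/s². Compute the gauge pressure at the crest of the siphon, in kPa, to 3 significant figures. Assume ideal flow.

Bernoulli surface→outlet gives ½v² = g·h_out, so v = √(2·9.8·3.01) = 7.68 m/s.
With constant cross-section the crest speed equals v; applying Bernoulli from the surface up to the crest, P_top = P_atm − ½ρv² − ρg·h_top.
P_top = 99210 − ½·810·7.68² − 810·9.8·1.23 = 65600 Pa. So P_gauge = P_top − P_atm = -33700 Pa.

P_gauge ≈ -33.7 kPa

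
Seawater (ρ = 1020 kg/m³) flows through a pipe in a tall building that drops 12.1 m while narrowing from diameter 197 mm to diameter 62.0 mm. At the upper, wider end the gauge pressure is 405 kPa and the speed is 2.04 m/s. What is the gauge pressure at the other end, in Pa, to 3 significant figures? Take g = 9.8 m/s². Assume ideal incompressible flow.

P₂ = 312000 Pa

Continuity gives A₁v₁ = A₂v₂, so v₂ = (305 cm²)/(30.2 cm²) × 2.04 m/s = 20.6 m/s.
Applying Bernoulli between the two ends and solving for P₂: P₂ = P₁ + ½ρ(v₁² − v₂²) − ρgΔh.
P₂ = 405000 + ½·1020·(2.04² − 20.6²) − 1020·9.8·(−12.1) = 405000 + (-214000) − (-121000) = 312000 Pa.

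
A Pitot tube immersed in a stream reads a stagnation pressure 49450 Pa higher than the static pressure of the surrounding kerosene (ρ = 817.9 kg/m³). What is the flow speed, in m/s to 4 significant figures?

v ≈ 11.00 m/s

At the stagnation point the flow is brought to rest, so Bernoulli gives P_stag − P_static = ½ρv².
v = √(2ΔP/ρ) = √(2·49450/817.9) = 11.00 m/s.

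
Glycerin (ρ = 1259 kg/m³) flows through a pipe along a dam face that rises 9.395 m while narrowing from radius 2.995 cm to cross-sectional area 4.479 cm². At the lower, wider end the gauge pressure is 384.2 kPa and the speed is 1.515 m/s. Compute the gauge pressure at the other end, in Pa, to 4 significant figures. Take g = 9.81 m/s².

Continuity gives A₁v₁ = A₂v₂, so v₂ = (28.18 cm²)/(4.479 cm²) × 1.515 m/s = 9.532 m/s.
Bernoulli: P₁ + ½ρv₁² + ρg h₁ = P₂ + ½ρv₂² + ρg h₂, so P₂ = P₁ + ½ρ(v₁² − v₂²) − ρg(h₂ − h₁).
P₂ = 384200 + ½·1259·(1.515² − 9.532²) − 1259·9.81·(+9.395) = 384200 + (-55750) − (116000) = 212400 Pa.

P₂ ≈ 212400 Pa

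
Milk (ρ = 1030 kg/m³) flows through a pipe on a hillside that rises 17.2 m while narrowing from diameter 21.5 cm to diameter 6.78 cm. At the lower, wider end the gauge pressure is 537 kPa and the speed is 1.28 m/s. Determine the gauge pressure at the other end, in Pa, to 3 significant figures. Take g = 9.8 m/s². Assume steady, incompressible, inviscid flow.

Continuity gives A₁v₁ = A₂v₂, so v₂ = (363 cm²)/(36.1 cm²) × 1.28 m/s = 12.9 m/s.
Applying Bernoulli between the two ends and solving for P₂: P₂ = P₁ + ½ρ(v₁² − v₂²) − ρgΔh.
P₂ = 537000 + ½·1030·(1.28² − 12.9²) − 1030·9.8·(+17.2) = 537000 + (-84500) − (174000) = 279000 Pa.

P₂ = 279000 Pa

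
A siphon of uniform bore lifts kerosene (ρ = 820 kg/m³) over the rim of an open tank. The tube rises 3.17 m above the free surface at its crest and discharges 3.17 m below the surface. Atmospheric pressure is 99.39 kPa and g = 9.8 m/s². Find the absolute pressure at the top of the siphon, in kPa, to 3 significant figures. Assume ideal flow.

48.4 kPa

The outlet speed comes from Torricelli: v = √(2g·3.17) = 7.88 m/s.
Continuity keeps v the same throughout the tube; from surface to crest, P_atm + 0 = P_top + ½ρv² + ρg·h_top.
P_top = 99390 − ½·820·7.88² − 820·9.8·3.17 = 48400 Pa.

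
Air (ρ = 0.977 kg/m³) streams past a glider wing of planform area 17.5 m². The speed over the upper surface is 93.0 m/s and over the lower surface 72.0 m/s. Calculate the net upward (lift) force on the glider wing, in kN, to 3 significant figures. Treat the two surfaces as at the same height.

F ≈ 29.6 kN

The faster flow above has the lower pressure; Bernoulli (same height) gives ΔP = ½ρ(v_up² − v_low²).
ΔP = ½·0.977·(93.0² − 72.0²) = 1690 Pa.
Lift = ΔP · A = 1690 × 17.5 = 29600 N.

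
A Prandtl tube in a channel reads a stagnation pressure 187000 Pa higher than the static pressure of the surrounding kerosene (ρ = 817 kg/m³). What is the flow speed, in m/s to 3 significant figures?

21.4 m/s

The dynamic pressure equals the rise in static pressure at the stagnation point: ΔP = ½ρv².
v = √(2ΔP/ρ) = √(2·187000/817) = 21.4 m/s.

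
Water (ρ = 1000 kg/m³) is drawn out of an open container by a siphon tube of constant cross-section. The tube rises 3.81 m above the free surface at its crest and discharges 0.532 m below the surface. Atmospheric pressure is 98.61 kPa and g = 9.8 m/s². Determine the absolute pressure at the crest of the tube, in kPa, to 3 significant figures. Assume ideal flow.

The outlet speed comes from Torricelli: v = √(2g·0.532) = 3.23 m/s.
The bore is uniform, so the speed at the crest is the same v. Bernoulli surface→crest: P_atm = P_top + ½ρv² + ρg·h_top.
P_top = 98610 − ½·1000·3.23² − 1000·9.8·3.81 = 56100 Pa.

P_top = 56.1 kPa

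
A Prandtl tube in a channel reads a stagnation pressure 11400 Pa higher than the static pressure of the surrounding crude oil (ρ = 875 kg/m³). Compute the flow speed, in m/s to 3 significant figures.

Bernoulli between the free stream and the stagnation point: ½ρv² = P_stag − P_static.
v = √(2ΔP/ρ) = √(2·11400/875) = 5.10 m/s.

v = 5.10 m/s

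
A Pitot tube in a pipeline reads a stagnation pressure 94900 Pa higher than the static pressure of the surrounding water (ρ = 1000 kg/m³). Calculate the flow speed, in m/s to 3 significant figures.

Bernoulli between the free stream and the stagnation point: ½ρv² = P_stag − P_static.
v = √(2ΔP/ρ) = √(2·94900/1000) = 13.8 m/s.

v = 13.8 m/s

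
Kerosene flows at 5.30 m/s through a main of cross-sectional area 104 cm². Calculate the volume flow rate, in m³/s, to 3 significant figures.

Q = A·v = 0.0104 m² × 5.30 m/s = 0.0551 m³/s.

Q ≈ 0.0551 m³/s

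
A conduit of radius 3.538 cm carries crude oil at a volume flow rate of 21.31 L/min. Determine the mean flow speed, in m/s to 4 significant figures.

v = 0.09032 m/s

Q = 21.31 L/min = 0.0003552 m³/s.
v = Q/A = 0.0003552 / 0.003932 = 0.09032 m/s.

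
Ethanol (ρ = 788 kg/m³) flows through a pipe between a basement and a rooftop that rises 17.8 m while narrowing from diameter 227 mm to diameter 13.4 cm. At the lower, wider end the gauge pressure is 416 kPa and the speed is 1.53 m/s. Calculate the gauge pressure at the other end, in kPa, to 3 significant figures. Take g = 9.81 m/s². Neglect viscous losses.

P₂ ≈ 272 kPa

Continuity gives A₁v₁ = A₂v₂, so v₂ = (405 cm²)/(141 cm²) × 1.53 m/s = 4.39 m/s.
Bernoulli: P₁ + ½ρv₁² + ρg h₁ = P₂ + ½ρv₂² + ρg h₂, so P₂ = P₁ + ½ρ(v₁² − v₂²) − ρg(h₂ − h₁).
P₂ = 416000 + ½·788·(1.53² − 4.39²) − 788·9.81·(+17.8) = 416000 + (-6670) − (138000) = 272000 Pa.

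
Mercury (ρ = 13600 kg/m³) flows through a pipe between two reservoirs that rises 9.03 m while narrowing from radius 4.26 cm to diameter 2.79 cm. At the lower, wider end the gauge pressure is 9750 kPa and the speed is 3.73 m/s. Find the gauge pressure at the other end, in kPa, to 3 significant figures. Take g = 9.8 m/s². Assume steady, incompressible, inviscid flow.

P₂ ≈ 414 kPa

By continuity, v₂ = v₁·A₁/A₂ = 3.73·(57.0/6.11) = 34.8 m/s.
Applying Bernoulli between the two ends and solving for P₂: P₂ = P₁ + ½ρ(v₁² − v₂²) − ρgΔh.
P₂ = 9750000 + ½·13600·(3.73² − 34.8²) − 13600·9.8·(+9.03) = 9750000 + (-8130000) − (1200000) = 414000 Pa.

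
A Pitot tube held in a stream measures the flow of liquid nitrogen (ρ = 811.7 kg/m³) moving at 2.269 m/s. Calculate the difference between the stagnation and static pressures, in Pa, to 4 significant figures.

2089 Pa

At the stagnation point the flow is brought to rest, so Bernoulli gives P_stag − P_static = ½ρv².
ΔP = ½·811.7·2.269² = 2089 Pa.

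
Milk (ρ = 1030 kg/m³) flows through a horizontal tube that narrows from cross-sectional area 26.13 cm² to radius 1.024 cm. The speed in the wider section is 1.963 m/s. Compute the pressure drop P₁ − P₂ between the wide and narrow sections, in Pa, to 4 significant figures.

ΔP ≈ 122900 Pa

Mass conservation (A₁v₁ = A₂v₂) gives v₂ = 1.963 × 26.13/3.294 = 15.57 m/s.
Bernoulli (h₁ = h₂): P₁ − P₂ = ½ρ(v₂² − v₁²).
P₁ − P₂ = ½·1030·(15.57² − 1.963²) = ½·1030·238.6 = 122900 Pa.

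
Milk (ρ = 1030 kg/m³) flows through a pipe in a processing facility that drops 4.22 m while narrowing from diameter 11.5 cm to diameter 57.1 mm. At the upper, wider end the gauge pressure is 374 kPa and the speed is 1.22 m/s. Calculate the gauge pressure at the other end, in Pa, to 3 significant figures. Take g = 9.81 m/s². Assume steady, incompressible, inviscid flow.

405000 Pa

Continuity gives A₁v₁ = A₂v₂, so v₂ = (104 cm²)/(25.6 cm²) × 1.22 m/s = 4.95 m/s.
Applying Bernoulli between the two ends and solving for P₂: P₂ = P₁ + ½ρ(v₁² − v₂²) − ρgΔh.
P₂ = 374000 + ½·1030·(1.22² − 4.95²) − 1030·9.81·(−4.22) = 374000 + (-11800) − (-42600) = 405000 Pa.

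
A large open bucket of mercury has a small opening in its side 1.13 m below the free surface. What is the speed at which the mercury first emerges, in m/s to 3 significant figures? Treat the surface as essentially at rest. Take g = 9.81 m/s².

v ≈ 4.71 m/s

With the surface at rest and both surface and jet at atmospheric pressure, Bernoulli gives ρg h = ½ρv², so v = √(2gh) = √(2·9.81·1.13) = 4.71 m/s.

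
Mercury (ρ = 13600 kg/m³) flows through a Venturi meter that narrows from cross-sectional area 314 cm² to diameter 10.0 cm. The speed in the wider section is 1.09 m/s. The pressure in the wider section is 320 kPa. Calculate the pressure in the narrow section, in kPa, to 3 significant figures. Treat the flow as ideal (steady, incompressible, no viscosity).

Continuity gives A₁v₁ = A₂v₂, so v₂ = (314 cm²)/(78.5 cm²) × 1.09 m/s = 4.36 m/s.
With no height change, Bernoulli's equation is P₁ + ½ρv₁² = P₂ + ½ρv₂².
P₂ = P₁ − ½ρ(v₂² − v₁²) = 320000 − ½·13600·(4.36² − 1.09²) = 320000 − 121000 = 199000 Pa.

P₂ = 199 kPa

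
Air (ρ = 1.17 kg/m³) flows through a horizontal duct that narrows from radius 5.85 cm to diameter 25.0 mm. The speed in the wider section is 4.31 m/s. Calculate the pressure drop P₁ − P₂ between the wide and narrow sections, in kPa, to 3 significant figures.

ΔP = 5.20 kPa

Mass conservation (A₁v₁ = A₂v₂) gives v₂ = 4.31 × 108/4.91 = 94.4 m/s.
With no height change, Bernoulli's equation is P₁ + ½ρv₁² = P₂ + ½ρv₂².
P₁ − P₂ = ½·1.17·(94.4² − 4.31²) = ½·1.17·8890 = 5200 Pa.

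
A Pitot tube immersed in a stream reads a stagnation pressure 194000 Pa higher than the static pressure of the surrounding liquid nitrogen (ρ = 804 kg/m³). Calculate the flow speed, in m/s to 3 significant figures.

22.0 m/s

Bernoulli between the free stream and the stagnation point: ½ρv² = P_stag − P_static.
v = √(2ΔP/ρ) = √(2·194000/804) = 22.0 m/s.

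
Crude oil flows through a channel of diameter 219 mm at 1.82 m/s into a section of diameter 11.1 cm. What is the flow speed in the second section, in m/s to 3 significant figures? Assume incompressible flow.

By continuity, v₂ = v₁·A₁/A₂ = 1.82·(377/96.8) = 7.08 m/s.

v₂ ≈ 7.08 m/s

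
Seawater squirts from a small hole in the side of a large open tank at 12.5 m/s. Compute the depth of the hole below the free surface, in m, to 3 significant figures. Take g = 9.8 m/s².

7.97 m

Torricelli: v = √(2gh), so h = v²/(2g).
h = 12.5²/(2·9.8) = 156/19.60 = 7.97 m.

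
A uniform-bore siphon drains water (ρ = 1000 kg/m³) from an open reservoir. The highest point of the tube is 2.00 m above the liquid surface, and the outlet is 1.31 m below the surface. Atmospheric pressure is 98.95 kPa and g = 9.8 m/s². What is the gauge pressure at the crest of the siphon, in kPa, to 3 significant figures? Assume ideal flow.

The outlet speed comes from Torricelli: v = √(2g·1.31) = 5.07 m/s.
With constant cross-section the crest speed equals v; applying Bernoulli from the surface up to the crest, P_top = P_atm − ½ρv² − ρg·h_top.
P_top = 98950 − ½·1000·5.07² − 1000·9.8·2.00 = 66500 Pa. So P_gauge = P_top − P_atm = -32400 Pa.

-32.4 kPa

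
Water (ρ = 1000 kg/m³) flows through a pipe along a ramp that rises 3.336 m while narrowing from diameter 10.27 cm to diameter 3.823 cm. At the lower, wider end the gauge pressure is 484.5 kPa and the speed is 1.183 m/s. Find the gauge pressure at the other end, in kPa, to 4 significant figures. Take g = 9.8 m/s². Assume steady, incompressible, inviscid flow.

416.1 kPa

Continuity gives A₁v₁ = A₂v₂, so v₂ = (82.84 cm²)/(11.48 cm²) × 1.183 m/s = 8.537 m/s.
Applying Bernoulli between the two ends and solving for P₂: P₂ = P₁ + ½ρ(v₁² − v₂²) − ρgΔh.
P₂ = 484500 + ½·1000·(1.183² − 8.537²) − 1000·9.8·(+3.336) = 484500 + (-35740) − (32690) = 416100 Pa.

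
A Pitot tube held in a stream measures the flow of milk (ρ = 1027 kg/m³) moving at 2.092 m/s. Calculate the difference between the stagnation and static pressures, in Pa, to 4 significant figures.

Bernoulli between the free stream and the stagnation point: ½ρv² = P_stag − P_static.
ΔP = ½·1027·2.092² = 2247 Pa.

ΔP ≈ 2247 Pa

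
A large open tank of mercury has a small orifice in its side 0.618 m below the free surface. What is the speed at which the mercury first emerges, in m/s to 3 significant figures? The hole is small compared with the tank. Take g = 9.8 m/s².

v ≈ 3.48 m/s

Bernoulli from surface to hole (P equal, v_surface ≈ 0): v = √(2gh) = √(2×9.8×0.618) = 3.48 m/s.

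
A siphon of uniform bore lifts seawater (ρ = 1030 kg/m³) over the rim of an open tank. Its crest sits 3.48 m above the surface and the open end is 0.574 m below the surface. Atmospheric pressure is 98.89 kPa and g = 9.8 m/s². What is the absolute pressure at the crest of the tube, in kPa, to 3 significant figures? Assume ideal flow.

From the surface to the outlet (both open to atmosphere, surface at rest): v = √(2g·h_out) = √(2·9.8·0.574) = 3.35 m/s.
Continuity keeps v the same throughout the tube; from surface to crest, P_atm + 0 = P_top + ½ρv² + ρg·h_top.
P_top = 98890 − ½·1030·3.35² − 1030·9.8·3.48 = 58000 Pa.

P_top = 58.0 kPa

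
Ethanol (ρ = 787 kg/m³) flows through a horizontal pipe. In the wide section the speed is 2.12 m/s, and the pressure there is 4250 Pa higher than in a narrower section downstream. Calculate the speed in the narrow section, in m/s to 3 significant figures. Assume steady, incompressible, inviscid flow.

Horizontal Bernoulli: P₁ + ½ρv₁² = P₂ + ½ρv₂², so v₂² = v₁² + 2(P₁ − P₂)/ρ.
v₂ = √(2.12² + 2·4250/787) = √(4.49 + 10.8) = 3.91 m/s.

3.91 m/s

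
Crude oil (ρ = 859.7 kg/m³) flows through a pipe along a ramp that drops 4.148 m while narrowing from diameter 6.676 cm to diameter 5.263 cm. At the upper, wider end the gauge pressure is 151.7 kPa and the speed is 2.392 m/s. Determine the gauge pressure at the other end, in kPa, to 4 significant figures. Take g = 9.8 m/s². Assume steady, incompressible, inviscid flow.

The volume flow rate is constant, so v₂ = (A₁/A₂)v₁ = (35.00/21.75)·2.392 = 3.849 m/s.
Bernoulli: P₁ + ½ρv₁² + ρg h₁ = P₂ + ½ρv₂² + ρg h₂, so P₂ = P₁ + ½ρ(v₁² − v₂²) − ρg(h₂ − h₁).
P₂ = 151700 + ½·859.7·(2.392² − 3.849²) − 859.7·9.8·(−4.148) = 151700 + (-3908) − (-34950) = 182700 Pa.

P₂ = 182.7 kPa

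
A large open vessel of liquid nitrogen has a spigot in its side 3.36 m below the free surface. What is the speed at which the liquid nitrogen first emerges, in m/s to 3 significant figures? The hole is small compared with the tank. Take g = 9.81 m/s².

Bernoulli from surface to hole (P equal, v_surface ≈ 0): v = √(2gh) = √(2×9.81×3.36) = 8.12 m/s.

v ≈ 8.12 m/s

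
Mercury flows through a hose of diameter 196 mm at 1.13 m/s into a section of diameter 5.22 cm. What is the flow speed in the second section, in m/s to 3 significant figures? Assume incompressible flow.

v₂ ≈ 15.9 m/s

Mass conservation (A₁v₁ = A₂v₂) gives v₂ = 1.13 × 302/21.4 = 15.9 m/s.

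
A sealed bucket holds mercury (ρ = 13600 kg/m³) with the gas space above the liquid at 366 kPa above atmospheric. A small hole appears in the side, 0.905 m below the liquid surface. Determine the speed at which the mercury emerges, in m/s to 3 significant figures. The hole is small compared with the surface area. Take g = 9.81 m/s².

8.46 m/s

Take point 1 at the surface (v₁ ≈ 0) and point 2 at the hole (at atmospheric pressure). Bernoulli: P₁ + ρg h = P_atm + ½ρv₂².
With P₁ − P_atm = 366000 Pa, v₂ = √(2gh + 2ΔP/ρ) = √(2·9.81·0.905 + 2·366000/13600) = 8.46 m/s.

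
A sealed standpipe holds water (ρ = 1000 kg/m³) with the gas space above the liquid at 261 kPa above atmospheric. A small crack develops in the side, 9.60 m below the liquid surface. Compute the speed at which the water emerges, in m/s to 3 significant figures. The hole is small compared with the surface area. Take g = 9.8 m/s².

Take point 1 at the surface (v₁ ≈ 0) and point 2 at the hole (at atmospheric pressure). Bernoulli: P₁ + ρg h = P_atm + ½ρv₂².
With P₁ − P_atm = 261000 Pa, v₂ = √(2gh + 2ΔP/ρ) = √(2·9.8·9.60 + 2·261000/1000) = 26.6 m/s.

26.6 m/s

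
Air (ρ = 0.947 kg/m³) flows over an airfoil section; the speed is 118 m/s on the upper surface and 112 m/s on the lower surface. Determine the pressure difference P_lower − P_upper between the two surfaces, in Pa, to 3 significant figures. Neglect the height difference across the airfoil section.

Bernoulli (same height): P_lower − P_upper = ½ρ(v_upper² − v_lower²).
ΔP = ½·0.947·(118² − 112²) = 653 Pa.

ΔP ≈ 653 Pa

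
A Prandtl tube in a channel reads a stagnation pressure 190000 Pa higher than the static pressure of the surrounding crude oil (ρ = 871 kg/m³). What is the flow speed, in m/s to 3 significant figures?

v ≈ 20.9 m/s

Bernoulli between the free stream and the stagnation point: ½ρv² = P_stag − P_static.
v = √(2ΔP/ρ) = √(2·190000/871) = 20.9 m/s.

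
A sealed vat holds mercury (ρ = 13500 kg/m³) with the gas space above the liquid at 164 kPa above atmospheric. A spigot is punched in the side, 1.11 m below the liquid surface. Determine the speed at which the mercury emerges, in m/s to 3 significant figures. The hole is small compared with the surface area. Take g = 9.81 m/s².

Take point 1 at the surface (v₁ ≈ 0) and point 2 at the hole (at atmospheric pressure). Bernoulli: P₁ + ρg h = P_atm + ½ρv₂².
With P₁ − P_atm = 164000 Pa, v₂ = √(2gh + 2ΔP/ρ) = √(2·9.81·1.11 + 2·164000/13500) = 6.79 m/s.

v ≈ 6.79 m/s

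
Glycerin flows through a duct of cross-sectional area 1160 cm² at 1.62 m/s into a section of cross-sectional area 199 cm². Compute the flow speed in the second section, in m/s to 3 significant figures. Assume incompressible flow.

9.44 m/s

Mass conservation (A₁v₁ = A₂v₂) gives v₂ = 1.62 × 1160/199 = 9.44 m/s.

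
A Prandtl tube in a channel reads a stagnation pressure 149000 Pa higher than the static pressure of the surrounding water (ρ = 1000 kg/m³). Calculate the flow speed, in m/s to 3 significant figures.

The dynamic pressure equals the rise in static pressure at the stagnation point: ΔP = ½ρv².
v = √(2ΔP/ρ) = √(2·149000/1000) = 17.3 m/s.

v ≈ 17.3 m/s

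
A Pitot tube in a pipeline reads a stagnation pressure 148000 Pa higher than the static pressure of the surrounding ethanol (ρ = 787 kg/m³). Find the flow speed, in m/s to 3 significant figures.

The dynamic pressure equals the rise in static pressure at the stagnation point: ΔP = ½ρv².
v = √(2ΔP/ρ) = √(2·148000/787) = 19.4 m/s.

19.4 m/s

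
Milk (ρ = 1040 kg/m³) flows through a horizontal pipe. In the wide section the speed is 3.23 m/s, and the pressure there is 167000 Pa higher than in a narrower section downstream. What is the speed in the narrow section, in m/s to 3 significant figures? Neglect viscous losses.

v₂ ≈ 18.2 m/s

Along the level pipe P + ½ρv² is conserved, hence v₂² = v₁² + 2(P₁ − P₂)/ρ.
v₂ = √(3.23² + 2·167000/1040) = √(10.4 + 321) = 18.2 m/s.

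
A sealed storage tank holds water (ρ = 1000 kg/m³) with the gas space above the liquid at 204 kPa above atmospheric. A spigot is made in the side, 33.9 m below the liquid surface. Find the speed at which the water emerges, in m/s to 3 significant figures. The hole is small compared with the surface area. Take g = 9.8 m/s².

v ≈ 32.7 m/s

Take point 1 at the surface (v₁ ≈ 0) and point 2 at the hole (at atmospheric pressure). Bernoulli: P₁ + ρg h = P_atm + ½ρv₂².
With P₁ − P_atm = 204000 Pa, v₂ = √(2gh + 2ΔP/ρ) = √(2·9.8·33.9 + 2·204000/1000) = 32.7 m/s.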